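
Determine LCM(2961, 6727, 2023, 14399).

lcm(2961, 6727) = 2961·6727/gcd = 19918647/7 = 2845521
lcm(2845521, 2023) = 2845521·2023/gcd = 5756488983/7 = 822355569
lcm(822355569, 14399) = 822355569·14399/gcd = 11841097838031/119 = 99505023849

99505023849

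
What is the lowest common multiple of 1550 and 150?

gcd first: 1550 = 10·150 + 50; 150 = 3·50 + 0 → gcd = 50
lcm = 1550·150/gcd = 232500/50 = 4650

4650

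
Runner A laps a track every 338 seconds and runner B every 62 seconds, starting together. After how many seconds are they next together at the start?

10478

338 = 2 · 13²; 62 = 2 · 31
max exponents: 2 · 13² · 31 = 10478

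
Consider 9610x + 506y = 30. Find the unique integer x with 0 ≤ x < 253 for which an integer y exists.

119

Reduce mod 506: 9610x ≡ 30 (mod 506). With g = gcd(9610, 506) = 2 dividing 30, divide through: 4805x ≡ 15 (mod 253).
Since gcd(4805, 253) = 1, x ≡ 15·(4805)⁻¹ ≡ 119 (mod 253). Smallest non-negative: 119.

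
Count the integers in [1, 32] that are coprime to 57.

57 = 3·19. Inclusion–exclusion on these primes:
32 − ⌊32/3⌋ − ⌊32/19⌋ + ⌊32/57⌋ = 21

21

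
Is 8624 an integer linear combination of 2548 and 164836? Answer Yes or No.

gcd(2548, 164836): 164836 = 64·2548 + 1764; 2548 = 1·1764 + 784; 1764 = 2·784 + 196; 784 = 4·196 + 0 → 196
196 divides 8624, so a solution exists.

Yes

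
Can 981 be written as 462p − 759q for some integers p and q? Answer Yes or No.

No

By Bézout, 462p − 759q = 981 has integer solutions iff gcd(462, 759) | 981.
Euclid: 759 = 1·462 + 297; 462 = 1·297 + 165; 297 = 1·165 + 132; 165 = 1·132 + 33; 132 = 4·33 + 0. gcd = 33; 981 mod 33 = 24. No.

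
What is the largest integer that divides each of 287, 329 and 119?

287 = 7 · 41; 329 = 7 · 47; 119 = 7 · 17
gcd takes min exponent of each prime: 7 = 7

7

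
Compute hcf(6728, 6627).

Euclid: 6728 = 1·6627 + 101; 6627 = 65·101 + 62; 101 = 1·62 + 39; 62 = 1·39 + 23; 39 = 1·23 + 16; 23 = 1·16 + 7; 16 = 2·7 + 2; 7 = 3·2 + 1; 2 = 2·1 + 0. Last nonzero remainder: 1.

1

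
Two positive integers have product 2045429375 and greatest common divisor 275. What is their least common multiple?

For any two positive integers, gcd × lcm equals their product. Hence lcm = 2045429375 / 275 = 7437925.

7437925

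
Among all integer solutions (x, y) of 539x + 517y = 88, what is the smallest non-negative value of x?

gcd(539, 517) = 11 (Euclid: 539 = 1·517 + 22; 517 = 23·22 + 11; 22 = 2·11 + 0), and 11 | 88.
Extended Euclid: 539·(-23) + 517·(24) = 11. Scale by 8: x₀ = -184.
General solution x = x₀ + 47t; reducing mod 47 gives x = 4 (and y = -4).

4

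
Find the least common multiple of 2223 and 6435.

122265

2223 = 3² · 13 · 19; 6435 = 3² · 5 · 11 · 13
max exponents: 3² · 5 · 11 · 13 · 19 = 122265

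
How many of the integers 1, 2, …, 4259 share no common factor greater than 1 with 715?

715 = 5·11·13. Inclusion–exclusion on these primes:
4259 − ⌊4259/5⌋ − ⌊4259/11⌋ − ⌊4259/13⌋ + ⌊4259/55⌋ + ⌊4259/65⌋ + ⌊4259/143⌋ − ⌊4259/715⌋ = 2860

2860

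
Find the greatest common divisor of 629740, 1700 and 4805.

629740 = 2² · 5 · 23 · 37²; 1700 = 2² · 5² · 17; 4805 = 5 · 31²
gcd takes min exponent of each prime: 5 = 5

5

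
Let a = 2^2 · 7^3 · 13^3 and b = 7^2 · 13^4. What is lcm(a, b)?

39185692

max exponent per prime: 2^2 · 7^3 · 13^4 = 39185692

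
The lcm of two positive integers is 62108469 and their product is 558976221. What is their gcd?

9

From gcd × lcm = pq: gcd = 558976221 / 62108469 = 9.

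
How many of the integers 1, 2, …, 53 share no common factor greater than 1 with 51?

Prime factors of 51: 3, 17. Count integers ≤ 53 divisible by none of them.
By inclusion–exclusion: 53 − ⌊53/3⌋ − ⌊53/17⌋ + ⌊53/51⌋ = 34.

34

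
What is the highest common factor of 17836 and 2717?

13

17836 = 2² · 7³ · 13
2717 = 11 · 13 · 19
Common: 13 = 13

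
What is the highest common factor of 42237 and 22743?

42237 = 3² · 13 · 19²
22743 = 3² · 7 · 19²
Common: 3² · 19² = 3249

3249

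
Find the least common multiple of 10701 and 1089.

1294821

10701 = 3² · 29 · 41; 1089 = 3² · 11²
max exponents: 3² · 11² · 29 · 41 = 1294821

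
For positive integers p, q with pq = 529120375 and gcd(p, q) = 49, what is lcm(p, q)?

10798375

For any two positive integers, gcd × lcm equals their product. Hence lcm = 529120375 / 49 = 10798375.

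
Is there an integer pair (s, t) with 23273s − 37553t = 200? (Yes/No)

gcd(23273, 37553): 37553 = 1·23273 + 14280; 23273 = 1·14280 + 8993; 14280 = 1·8993 + 5287; 8993 = 1·5287 + 3706; 5287 = 1·3706 + 1581; 3706 = 2·1581 + 544; 1581 = 2·544 + 493; 544 = 1·493 + 51; 493 = 9·51 + 34; 51 = 1·34 + 17; 34 = 2·17 + 0 → 17
17 does not divide 200, so a solution does not exist.

No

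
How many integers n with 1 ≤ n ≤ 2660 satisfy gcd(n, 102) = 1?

102 = 2·3·17. Inclusion–exclusion on these primes:
2660 − ⌊2660/2⌋ − ⌊2660/3⌋ − ⌊2660/17⌋ + ⌊2660/6⌋ + ⌊2660/34⌋ + ⌊2660/51⌋ − ⌊2660/102⌋ = 835

835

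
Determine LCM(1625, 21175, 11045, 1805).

1625 = 5³ · 13; 21175 = 5² · 7 · 11²; 11045 = 5 · 47²; 1805 = 5 · 19²
lcm takes max exponent of each prime: 5³ · 7 · 11² · 13 · 19² · 47² = 1097588867375

1097588867375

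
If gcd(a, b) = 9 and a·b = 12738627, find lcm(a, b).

1415403

Since gcd(a,b)·lcm(a,b) = ab, lcm = 12738627/9 = 1415403.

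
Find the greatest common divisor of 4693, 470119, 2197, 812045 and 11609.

13

4693 = 13 · 19²; 470119 = 13 · 29² · 43; 2197 = 13³; 812045 = 5 · 13² · 31²; 11609 = 13 · 19 · 47
gcd takes min exponent of each prime: 13 = 13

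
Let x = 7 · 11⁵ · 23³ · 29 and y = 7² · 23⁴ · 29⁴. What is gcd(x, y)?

min exponent per shared prime: 7 · 23³ · 29 = 2469901

2469901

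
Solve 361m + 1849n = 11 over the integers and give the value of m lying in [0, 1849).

Euclid: 1849 = 5·361 + 44; 361 = 8·44 + 9; 44 = 4·9 + 8; 9 = 1·8 + 1; 8 = 8·1 + 0 → gcd = 1; 11 = 1·11.
Back-substitution yields 361·(210) + 1849·(-41) = 1, so one solution is m = 210·11 = 2310, n = -41·11 = -451.
Solutions in m differ by 1849/1 = 1849; the one in [0, 1849) is 2310 mod 1849 = 461.

461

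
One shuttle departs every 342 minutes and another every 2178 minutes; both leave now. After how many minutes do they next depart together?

342 = 2 · 3² · 19; 2178 = 2 · 3² · 11²
max exponents: 2 · 3² · 11² · 19 = 41382

41382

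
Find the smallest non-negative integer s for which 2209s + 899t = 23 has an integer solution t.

Reduce mod 899: 2209s ≡ 23 (mod 899). With g = gcd(2209, 899) = 1 dividing 23, divide through: 2209s ≡ 23 (mod 899).
Since gcd(2209, 899) = 1, s ≡ 23·(2209)⁻¹ ≡ 805 (mod 899). Smallest non-negative: 805.

805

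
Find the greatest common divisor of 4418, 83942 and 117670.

2

gcd(4418, 83942): 83942 = 19·4418 + 0 → 4418
gcd(4418, 117670): 117670 = 26·4418 + 2802; 4418 = 1·2802 + 1616; 2802 = 1·1616 + 1186; 1616 = 1·1186 + 430; 1186 = 2·430 + 326; 430 = 1·326 + 104; 326 = 3·104 + 14; 104 = 7·14 + 6; 14 = 2·6 + 2; 6 = 3·2 + 0 → 2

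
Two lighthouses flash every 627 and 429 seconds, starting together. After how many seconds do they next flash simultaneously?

gcd first: 627 = 1·429 + 198; 429 = 2·198 + 33; 198 = 6·33 + 0 → gcd = 33
lcm = 627·429/gcd = 268983/33 = 8151

8151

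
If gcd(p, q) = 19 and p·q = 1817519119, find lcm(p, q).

95658901

For any two positive integers, gcd × lcm equals their product. Hence lcm = 1817519119 / 19 = 95658901.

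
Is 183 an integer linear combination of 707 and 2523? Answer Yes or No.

Yes

By Bézout, 707u − 2523v = 183 has integer solutions iff gcd(707, 2523) | 183.
Euclid: 2523 = 3·707 + 402; 707 = 1·402 + 305; 402 = 1·305 + 97; 305 = 3·97 + 14; 97 = 6·14 + 13; 14 = 1·13 + 1; 13 = 13·1 + 0. gcd = 1; 183 mod 1 = 0. Yes.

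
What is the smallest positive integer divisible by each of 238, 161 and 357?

lcm(238, 161) = 238·161/gcd = 38318/7 = 5474
lcm(5474, 357) = 5474·357/gcd = 1954218/119 = 16422

16422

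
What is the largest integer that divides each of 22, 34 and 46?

2

22 = 2 · 11; 34 = 2 · 17; 46 = 2 · 23
gcd takes min exponent of each prime: 2 = 2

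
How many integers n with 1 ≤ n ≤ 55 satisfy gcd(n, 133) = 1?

133 = 7·19. Inclusion–exclusion on these primes:
55 − ⌊55/7⌋ − ⌊55/19⌋ + ⌊55/133⌋ = 46

46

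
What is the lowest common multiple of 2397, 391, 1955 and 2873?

lcm(2397, 391) = 2397·391/gcd = 937227/17 = 55131
lcm(55131, 1955) = 55131·1955/gcd = 107781105/391 = 275655
lcm(275655, 2873) = 275655·2873/gcd = 791956815/17 = 46585695

46585695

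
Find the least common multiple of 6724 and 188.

gcd first: 6724 = 35·188 + 144; 188 = 1·144 + 44; 144 = 3·44 + 12; 44 = 3·12 + 8; 12 = 1·8 + 4; 8 = 2·4 + 0 → gcd = 4
lcm = 6724·188/gcd = 1264112/4 = 316028

316028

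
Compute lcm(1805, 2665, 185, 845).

462753265

1805 = 5 · 19²; 2665 = 5 · 13 · 41; 185 = 5 · 37; 845 = 5 · 13²
lcm takes max exponent of each prime: 5 · 13² · 19² · 37 · 41 = 462753265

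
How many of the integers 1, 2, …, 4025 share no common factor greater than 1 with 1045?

1045 = 5·11·19. Inclusion–exclusion on these primes:
4025 − ⌊4025/5⌋ − ⌊4025/11⌋ − ⌊4025/19⌋ + ⌊4025/55⌋ + ⌊4025/95⌋ + ⌊4025/209⌋ − ⌊4025/1045⌋ = 2775

2775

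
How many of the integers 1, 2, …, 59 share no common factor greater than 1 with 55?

Prime factors of 55: 5, 11. Count integers ≤ 59 divisible by none of them.
By inclusion–exclusion: 59 − ⌊59/5⌋ − ⌊59/11⌋ + ⌊59/55⌋ = 44.

44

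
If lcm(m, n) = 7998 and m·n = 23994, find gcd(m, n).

From gcd × lcm = mn: gcd = 23994 / 7998 = 3.

3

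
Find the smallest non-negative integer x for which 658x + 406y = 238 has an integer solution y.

9

Euclid: 658 = 1·406 + 252; 406 = 1·252 + 154; 252 = 1·154 + 98; 154 = 1·98 + 56; 98 = 1·56 + 42; 56 = 1·42 + 14; 42 = 3·14 + 0 → gcd = 14; 238 = 14·17.
Back-substitution yields 658·(-8) + 406·(13) = 14, so one solution is x = -8·17 = -136, y = 13·17 = 221.
Solutions in x differ by 406/14 = 29; the one in [0, 29) is -136 mod 29 = 9.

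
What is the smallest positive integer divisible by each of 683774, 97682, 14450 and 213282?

6307815150

lcm(683774, 97682) = 683774·97682/gcd = 66792411868/97682 = 683774
lcm(683774, 14450) = 683774·14450/gcd = 9880534300/578 = 17094350
lcm(17094350, 213282) = 17094350·213282/gcd = 3645917156700/578 = 6307815150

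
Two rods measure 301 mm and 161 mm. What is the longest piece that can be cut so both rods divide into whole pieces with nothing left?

7

301 = 7 · 43
161 = 7 · 23
Common: 7 = 7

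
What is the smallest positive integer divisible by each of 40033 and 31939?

40033 = 7² · 19 · 43; 31939 = 19 · 41²
max exponents: 7² · 19 · 41² · 43 = 67295473

67295473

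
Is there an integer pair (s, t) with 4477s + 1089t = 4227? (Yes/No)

No

gcd(4477, 1089): 4477 = 4·1089 + 121; 1089 = 9·121 + 0 → 121
121 does not divide 4227, so a solution does not exist.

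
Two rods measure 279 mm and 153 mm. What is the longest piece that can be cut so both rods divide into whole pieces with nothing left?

279 = 3² · 31
153 = 3² · 17
Common: 3² = 9

9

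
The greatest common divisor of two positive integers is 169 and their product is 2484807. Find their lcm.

14703

Since gcd(m,n)·lcm(m,n) = mn, lcm = 2484807/169 = 14703.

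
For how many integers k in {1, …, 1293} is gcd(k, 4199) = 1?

1064

Prime factors of 4199: 13, 17, 19. Count integers ≤ 1293 divisible by none of them.
By inclusion–exclusion: 1293 − ⌊1293/13⌋ − ⌊1293/17⌋ − ⌊1293/19⌋ + ⌊1293/221⌋ + ⌊1293/247⌋ + ⌊1293/323⌋ − ⌊1293/4199⌋ = 1064.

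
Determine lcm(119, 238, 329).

lcm(119, 238) = 119·238/gcd = 28322/119 = 238
lcm(238, 329) = 238·329/gcd = 78302/7 = 11186

11186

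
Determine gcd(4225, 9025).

Euclid: 9025 = 2·4225 + 575; 4225 = 7·575 + 200; 575 = 2·200 + 175; 200 = 1·175 + 25; 175 = 7·25 + 0. Last nonzero remainder: 25.

25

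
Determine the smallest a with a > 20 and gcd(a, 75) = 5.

Multiples of 5 above 20: 5·5, 5·6, … . Need the cofactor coprime to 75/5 = 15.
Checking s = 5, 6, … the first with gcd(s, 15) = 1 is s = 7, giving 35.

35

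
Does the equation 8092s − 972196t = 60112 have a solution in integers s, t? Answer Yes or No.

Yes

gcd(8092, 972196): 972196 = 120·8092 + 1156; 8092 = 7·1156 + 0 → 1156
1156 divides 60112, so a solution exists.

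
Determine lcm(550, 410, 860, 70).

13575100

550 = 2 · 5² · 11; 410 = 2 · 5 · 41; 860 = 2² · 5 · 43; 70 = 2 · 5 · 7
lcm takes max exponent of each prime: 2² · 5² · 7 · 11 · 41 · 43 = 13575100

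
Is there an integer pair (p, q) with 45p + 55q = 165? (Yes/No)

Yes

gcd(45, 55): 55 = 1·45 + 10; 45 = 4·10 + 5; 10 = 2·5 + 0 → 5
5 divides 165, so a solution exists.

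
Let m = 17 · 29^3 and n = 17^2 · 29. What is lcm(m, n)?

max exponent per prime: 17^2 · 29^3 = 7048421

7048421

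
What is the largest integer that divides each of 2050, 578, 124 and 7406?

2050 = 2 · 5² · 41; 578 = 2 · 17²; 124 = 2² · 31; 7406 = 2 · 7 · 23²
gcd takes min exponent of each prime: 2 = 2

2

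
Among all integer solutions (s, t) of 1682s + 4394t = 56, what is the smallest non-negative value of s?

Euclid: 4394 = 2·1682 + 1030; 1682 = 1·1030 + 652; 1030 = 1·652 + 378; 652 = 1·378 + 274; 378 = 1·274 + 104; 274 = 2·104 + 66; 104 = 1·66 + 38; 66 = 1·38 + 28; 38 = 1·28 + 10; 28 = 2·10 + 8; 10 = 1·8 + 2; 8 = 4·2 + 0 → gcd = 2; 56 = 2·28.
Back-substitution yields 1682·(-465) + 4394·(178) = 2, so one solution is s = -465·28 = -13020, t = 178·28 = 4984.
Solutions in s differ by 4394/2 = 2197; the one in [0, 2197) is -13020 mod 2197 = 162.

162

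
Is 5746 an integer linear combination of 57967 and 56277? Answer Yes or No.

gcd(57967, 56277): 57967 = 1·56277 + 1690; 56277 = 33·1690 + 507; 1690 = 3·507 + 169; 507 = 3·169 + 0 → 169
169 divides 5746, so a solution exists.

Yes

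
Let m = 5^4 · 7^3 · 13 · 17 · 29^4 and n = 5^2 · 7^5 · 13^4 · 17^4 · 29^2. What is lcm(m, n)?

max exponent per prime: 5^4 · 7^5 · 13^4 · 17^4 · 29^4 = 17722757853756967204375

17722757853756967204375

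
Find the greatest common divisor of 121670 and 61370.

10

121670 = 2 · 5 · 23³
61370 = 2 · 5 · 17 · 19²
Common: 2 · 5 = 10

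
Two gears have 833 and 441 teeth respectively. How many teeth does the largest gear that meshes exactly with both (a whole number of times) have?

49

833 = 7² · 17
441 = 3² · 7²
Common: 7² = 49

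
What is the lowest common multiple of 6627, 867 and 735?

lcm(6627, 867) = 6627·867/gcd = 5745609/3 = 1915203
lcm(1915203, 735) = 1915203·735/gcd = 1407674205/3 = 469224735

469224735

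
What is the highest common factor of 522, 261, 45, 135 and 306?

9

522 = 2 · 3² · 29; 261 = 3² · 29; 45 = 3² · 5; 135 = 3³ · 5; 306 = 2 · 3² · 17
gcd takes min exponent of each prime: 3² = 9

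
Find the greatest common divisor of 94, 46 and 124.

94 = 2 · 47; 46 = 2 · 23; 124 = 2² · 31
gcd takes min exponent of each prime: 2 = 2

2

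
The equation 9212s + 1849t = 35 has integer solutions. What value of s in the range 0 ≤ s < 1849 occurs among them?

Reduce mod 1849: 9212s ≡ 35 (mod 1849). With g = gcd(9212, 1849) = 1 dividing 35, divide through: 9212s ≡ 35 (mod 1849).
Since gcd(9212, 1849) = 1, s ≡ 35·(9212)⁻¹ ≡ 111 (mod 1849). Smallest non-negative: 111.

111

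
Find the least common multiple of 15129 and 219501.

gcd first: 219501 = 14·15129 + 7695; 15129 = 1·7695 + 7434; 7695 = 1·7434 + 261; 7434 = 28·261 + 126; 261 = 2·126 + 9; 126 = 14·9 + 0 → gcd = 9
lcm = 15129·219501/gcd = 3320830629/9 = 368981181

368981181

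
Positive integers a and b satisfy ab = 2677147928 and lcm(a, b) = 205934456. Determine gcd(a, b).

From gcd × lcm = ab: gcd = 2677147928 / 205934456 = 13.

13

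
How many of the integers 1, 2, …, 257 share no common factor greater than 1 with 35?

177

Prime factors of 35: 5, 7. Count integers ≤ 257 divisible by none of them.
By inclusion–exclusion: 257 − ⌊257/5⌋ − ⌊257/7⌋ + ⌊257/35⌋ = 177.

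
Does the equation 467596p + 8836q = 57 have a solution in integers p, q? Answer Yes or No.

gcd(467596, 8836): 467596 = 52·8836 + 8124; 8836 = 1·8124 + 712; 8124 = 11·712 + 292; 712 = 2·292 + 128; 292 = 2·128 + 36; 128 = 3·36 + 20; 36 = 1·20 + 16; 20 = 1·16 + 4; 16 = 4·4 + 0 → 4
4 does not divide 57, so a solution does not exist.

No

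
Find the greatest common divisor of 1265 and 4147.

11

Euclid: 4147 = 3·1265 + 352; 1265 = 3·352 + 209; 352 = 1·209 + 143; 209 = 1·143 + 66; 143 = 2·66 + 11; 66 = 6·11 + 0. Last nonzero remainder: 11.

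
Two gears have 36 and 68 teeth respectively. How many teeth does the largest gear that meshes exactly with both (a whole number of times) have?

Euclid: 68 = 1·36 + 32; 36 = 1·32 + 4; 32 = 8·4 + 0. Last nonzero remainder: 4.

4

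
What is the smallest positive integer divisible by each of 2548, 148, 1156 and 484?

3296737444

2548 = 2² · 7² · 13; 148 = 2² · 37; 1156 = 2² · 17²; 484 = 2² · 11²
lcm takes max exponent of each prime: 2² · 7² · 11² · 13 · 17² · 37 = 3296737444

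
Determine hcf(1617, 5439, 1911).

147

gcd(1617, 5439): 5439 = 3·1617 + 588; 1617 = 2·588 + 441; 588 = 1·441 + 147; 441 = 3·147 + 0 → 147
gcd(147, 1911): 1911 = 13·147 + 0 → 147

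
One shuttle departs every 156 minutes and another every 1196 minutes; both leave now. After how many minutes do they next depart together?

3588

gcd first: 1196 = 7·156 + 104; 156 = 1·104 + 52; 104 = 2·52 + 0 → gcd = 52
lcm = 156·1196/gcd = 186576/52 = 3588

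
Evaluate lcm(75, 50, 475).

2850

75 = 3 · 5²; 50 = 2 · 5²; 475 = 5² · 19
lcm takes max exponent of each prime: 2 · 3 · 5² · 19 = 2850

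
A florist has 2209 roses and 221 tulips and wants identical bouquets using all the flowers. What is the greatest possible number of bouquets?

1

2209 = 47²
221 = 13 · 17
Common: 1 = 1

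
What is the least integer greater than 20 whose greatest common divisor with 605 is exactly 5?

Multiples of 5 above 20: 5·5, 5·6, … . Need the cofactor coprime to 605/5 = 121.
Checking s = 5, 6, … the first with gcd(s, 121) = 1 is s = 5, giving 25.

25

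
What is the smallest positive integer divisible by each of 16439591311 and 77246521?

16439591311 = 11² · 13 · 17² · 29² · 43; 77246521 = 11² · 17² · 47²
max exponents: 11² · 13 · 17² · 29² · 43 · 47² = 36315057205999

36315057205999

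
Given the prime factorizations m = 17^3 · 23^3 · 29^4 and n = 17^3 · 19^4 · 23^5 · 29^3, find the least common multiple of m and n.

max exponent per prime: 17^3 · 19^4 · 23^5 · 29^4 = 2914689789814520537959

2914689789814520537959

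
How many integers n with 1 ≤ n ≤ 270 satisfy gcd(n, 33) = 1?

164

Prime factors of 33: 3, 11. Count integers ≤ 270 divisible by none of them.
By inclusion–exclusion: 270 − ⌊270/3⌋ − ⌊270/11⌋ + ⌊270/33⌋ = 164.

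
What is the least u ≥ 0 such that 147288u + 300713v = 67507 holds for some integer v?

27

gcd(147288, 300713) = 6137 (Euclid: 300713 = 2·147288 + 6137; 147288 = 24·6137 + 0), and 6137 | 67507.
Extended Euclid: 147288·(-2) + 300713·(1) = 6137. Scale by 11: u₀ = -22.
General solution u = u₀ + 49t; reducing mod 49 gives u = 27 (and v = -13).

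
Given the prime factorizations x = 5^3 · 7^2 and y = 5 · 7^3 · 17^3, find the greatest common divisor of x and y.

245

min exponent per shared prime: 5 · 7^2 = 245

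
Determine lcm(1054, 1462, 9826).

13098058

1054 = 2 · 17 · 31; 1462 = 2 · 17 · 43; 9826 = 2 · 17³
lcm takes max exponent of each prime: 2 · 17³ · 31 · 43 = 13098058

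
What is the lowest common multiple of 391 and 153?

3519

gcd first: 391 = 2·153 + 85; 153 = 1·85 + 68; 85 = 1·68 + 17; 68 = 4·17 + 0 → gcd = 17
lcm = 391·153/gcd = 59823/17 = 3519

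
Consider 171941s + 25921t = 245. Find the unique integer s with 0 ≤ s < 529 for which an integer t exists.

379

gcd(171941, 25921) = 49 (Euclid: 171941 = 6·25921 + 16415; 25921 = 1·16415 + 9506; 16415 = 1·9506 + 6909; 9506 = 1·6909 + 2597; 6909 = 2·2597 + 1715; 2597 = 1·1715 + 882; 1715 = 1·882 + 833; 882 = 1·833 + 49; 833 = 17·49 + 0), and 49 | 245.
Extended Euclid: 171941·(-30) + 25921·(199) = 49. Scale by 5: s₀ = -150.
General solution s = s₀ + 529k; reducing mod 529 gives s = 379 (and t = -2514).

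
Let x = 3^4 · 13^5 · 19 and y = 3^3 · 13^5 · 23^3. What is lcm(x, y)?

max exponent per prime: 3^4 · 13^5 · 19 · 23^3 = 6952466251809

6952466251809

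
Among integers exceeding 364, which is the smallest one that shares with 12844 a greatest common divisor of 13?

377

12844 = 13·988. Any a with gcd(a, 12844) = 13 is a multiple of 13, say 13s, with s coprime to 988.
Need s > 364/13, so s ≥ 29. First s ≥ 29 with gcd(s, 988) = 1 is s = 29. Thus a = 13·29 = 377.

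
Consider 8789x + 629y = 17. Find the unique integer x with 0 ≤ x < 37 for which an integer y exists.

Reduce mod 629: 8789x ≡ 17 (mod 629). With g = gcd(8789, 629) = 17 dividing 17, divide through: 517x ≡ 1 (mod 37).
Since gcd(517, 37) = 1, x ≡ 1·(517)⁻¹ ≡ 36 (mod 37). Smallest non-negative: 36.

36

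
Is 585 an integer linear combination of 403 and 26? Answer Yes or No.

Yes

By Bézout, 403u + 26v = 585 has integer solutions iff gcd(403, 26) | 585.
Euclid: 403 = 15·26 + 13; 26 = 2·13 + 0. gcd = 13; 585 mod 13 = 0. Yes.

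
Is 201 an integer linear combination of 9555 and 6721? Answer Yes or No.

gcd(9555, 6721): 9555 = 1·6721 + 2834; 6721 = 2·2834 + 1053; 2834 = 2·1053 + 728; 1053 = 1·728 + 325; 728 = 2·325 + 78; 325 = 4·78 + 13; 78 = 6·13 + 0 → 13
13 does not divide 201, so a solution does not exist.

No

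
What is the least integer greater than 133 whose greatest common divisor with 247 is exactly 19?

gcd(t, 247) = 19 forces 19 | t; write t = 19s. Then gcd(19s, 19·13) = 19·gcd(s, 13), so need gcd(s, 13) = 1.
19s > 133 gives s ≥ 8. The least s ≥ 8 coprime to 13 is 8, so t = 19·8 = 152.

152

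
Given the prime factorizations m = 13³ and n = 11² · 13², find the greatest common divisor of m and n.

min exponent per shared prime: 13² = 169

169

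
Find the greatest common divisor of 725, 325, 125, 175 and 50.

gcd(725, 325): 725 = 2·325 + 75; 325 = 4·75 + 25; 75 = 3·25 + 0 → 25
gcd(25, 125): 125 = 5·25 + 0 → 25
gcd(25, 175): 175 = 7·25 + 0 → 25
gcd(25, 50): 50 = 2·25 + 0 → 25

25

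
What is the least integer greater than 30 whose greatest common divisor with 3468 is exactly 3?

33

gcd(t, 3468) = 3 forces 3 | t; write t = 3s. Then gcd(3s, 3·1156) = 3·gcd(s, 1156), so need gcd(s, 1156) = 1.
3s > 30 gives s ≥ 11. The least s ≥ 11 coprime to 1156 is 11, so t = 3·11 = 33.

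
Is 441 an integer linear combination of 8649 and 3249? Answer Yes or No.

gcd(8649, 3249): 8649 = 2·3249 + 2151; 3249 = 1·2151 + 1098; 2151 = 1·1098 + 1053; 1098 = 1·1053 + 45; 1053 = 23·45 + 18; 45 = 2·18 + 9; 18 = 2·9 + 0 → 9
9 divides 441, so a solution exists.

Yes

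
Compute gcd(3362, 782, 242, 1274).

3362 = 2 · 41²; 782 = 2 · 17 · 23; 242 = 2 · 11²; 1274 = 2 · 7² · 13
gcd takes min exponent of each prime: 2 = 2

2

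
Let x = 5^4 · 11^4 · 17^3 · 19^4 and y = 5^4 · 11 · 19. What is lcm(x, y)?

5858843884870625

max exponent per prime: 5^4 · 11^4 · 17^3 · 19^4 = 5858843884870625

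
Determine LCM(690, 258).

29670

690 = 2 · 3 · 5 · 23; 258 = 2 · 3 · 43
max exponents: 2 · 3 · 5 · 23 · 43 = 29670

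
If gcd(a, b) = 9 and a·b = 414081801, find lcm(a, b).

Since gcd(a,b)·lcm(a,b) = ab, lcm = 414081801/9 = 46009089.

46009089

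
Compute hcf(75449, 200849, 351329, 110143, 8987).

gcd(75449, 200849): 200849 = 2·75449 + 49951; 75449 = 1·49951 + 25498; 49951 = 1·25498 + 24453; 25498 = 1·24453 + 1045; 24453 = 23·1045 + 418; 1045 = 2·418 + 209; 418 = 2·209 + 0 → 209
gcd(209, 351329): 351329 = 1681·209 + 0 → 209
gcd(209, 110143): 110143 = 527·209 + 0 → 209
gcd(209, 8987): 8987 = 43·209 + 0 → 209

209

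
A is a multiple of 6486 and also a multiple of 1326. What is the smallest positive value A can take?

6486 = 2 · 3 · 23 · 47; 1326 = 2 · 3 · 13 · 17
max exponents: 2 · 3 · 13 · 17 · 23 · 47 = 1433406

1433406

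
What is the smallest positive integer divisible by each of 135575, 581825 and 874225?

34707606725

lcm(135575, 581825) = 135575·581825/gcd = 78880924375/425 = 185602175
lcm(185602175, 874225) = 185602175·874225/gcd = 162258061439375/4675 = 34707606725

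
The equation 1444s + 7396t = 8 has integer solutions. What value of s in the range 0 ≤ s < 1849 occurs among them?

420

Euclid: 7396 = 5·1444 + 176; 1444 = 8·176 + 36; 176 = 4·36 + 32; 36 = 1·32 + 4; 32 = 8·4 + 0 → gcd = 4; 8 = 4·2.
Back-substitution yields 1444·(210) + 7396·(-41) = 4, so one solution is s = 210·2 = 420, t = -41·2 = -82.
Solutions in s differ by 7396/4 = 1849; the one in [0, 1849) is 420 mod 1849 = 420.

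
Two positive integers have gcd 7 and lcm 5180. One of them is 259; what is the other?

m·n = gcd·lcm = 7·5180 = 36260, so n = 36260/259 = 140.

140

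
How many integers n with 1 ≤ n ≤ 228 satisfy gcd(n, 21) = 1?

130

21 = 3·7. Inclusion–exclusion on these primes:
228 − ⌊228/3⌋ − ⌊228/7⌋ + ⌊228/21⌋ = 130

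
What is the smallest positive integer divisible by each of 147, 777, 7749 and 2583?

2006991

lcm(147, 777) = 147·777/gcd = 114219/21 = 5439
lcm(5439, 7749) = 5439·7749/gcd = 42146811/21 = 2006991
lcm(2006991, 2583) = 2006991·2583/gcd = 5184057753/2583 = 2006991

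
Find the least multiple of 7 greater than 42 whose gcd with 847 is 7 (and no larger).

49

gcd(x, 847) = 7 forces 7 | x; write x = 7s. Then gcd(7s, 7·121) = 7·gcd(s, 121), so need gcd(s, 121) = 1.
7s > 42 gives s ≥ 7. The least s ≥ 7 coprime to 121 is 7, so x = 7·7 = 49.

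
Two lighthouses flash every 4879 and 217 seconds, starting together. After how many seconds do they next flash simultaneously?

151249

gcd first: 4879 = 22·217 + 105; 217 = 2·105 + 7; 105 = 15·7 + 0 → gcd = 7
lcm = 4879·217/gcd = 1058743/7 = 151249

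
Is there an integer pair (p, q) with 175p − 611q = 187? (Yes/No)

Yes

gcd(175, 611): 611 = 3·175 + 86; 175 = 2·86 + 3; 86 = 28·3 + 2; 3 = 1·2 + 1; 2 = 2·1 + 0 → 1
1 divides 187, so a solution exists.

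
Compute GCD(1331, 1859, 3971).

11

gcd(1331, 1859): 1859 = 1·1331 + 528; 1331 = 2·528 + 275; 528 = 1·275 + 253; 275 = 1·253 + 22; 253 = 11·22 + 11; 22 = 2·11 + 0 → 11
gcd(11, 3971): 3971 = 361·11 + 0 → 11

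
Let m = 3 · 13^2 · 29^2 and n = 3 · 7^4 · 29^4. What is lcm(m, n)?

max exponent per prime: 3 · 7^4 · 13^2 · 29^4 = 860978112267

860978112267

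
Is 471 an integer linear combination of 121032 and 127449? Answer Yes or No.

By Bézout, 121032s + 127449t = 471 has integer solutions iff gcd(121032, 127449) | 471.
Euclid: 127449 = 1·121032 + 6417; 121032 = 18·6417 + 5526; 6417 = 1·5526 + 891; 5526 = 6·891 + 180; 891 = 4·180 + 171; 180 = 1·171 + 9; 171 = 19·9 + 0. gcd = 9; 471 mod 9 = 3. No.

No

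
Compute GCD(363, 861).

Euclid: 861 = 2·363 + 135; 363 = 2·135 + 93; 135 = 1·93 + 42; 93 = 2·42 + 9; 42 = 4·9 + 6; 9 = 1·6 + 3; 6 = 2·3 + 0. Last nonzero remainder: 3.

3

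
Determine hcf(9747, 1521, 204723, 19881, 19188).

9

9747 = 3³ · 19²; 1521 = 3² · 13²; 204723 = 3² · 23² · 43; 19881 = 3² · 47²; 19188 = 2² · 3² · 13 · 41
gcd takes min exponent of each prime: 3² = 9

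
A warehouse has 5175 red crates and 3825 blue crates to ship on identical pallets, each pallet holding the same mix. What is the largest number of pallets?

5175 = 3² · 5² · 23
3825 = 3² · 5² · 17
Common: 3² · 5² = 225

225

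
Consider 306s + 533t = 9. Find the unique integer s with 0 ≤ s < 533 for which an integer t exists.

gcd(306, 533) = 1 (Euclid: 533 = 1·306 + 227; 306 = 1·227 + 79; 227 = 2·79 + 69; 79 = 1·69 + 10; 69 = 6·10 + 9; 10 = 1·9 + 1; 9 = 9·1 + 0), and 1 | 9.
Extended Euclid: 306·(54) + 533·(-31) = 1. Scale by 9: s₀ = 486.
General solution s = s₀ + 533k; reducing mod 533 gives s = 486 (and t = -279).

486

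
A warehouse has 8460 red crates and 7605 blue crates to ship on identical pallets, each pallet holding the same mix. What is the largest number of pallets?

Euclid: 8460 = 1·7605 + 855; 7605 = 8·855 + 765; 855 = 1·765 + 90; 765 = 8·90 + 45; 90 = 2·45 + 0. Last nonzero remainder: 45.

45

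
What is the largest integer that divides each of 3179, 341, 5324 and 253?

gcd(3179, 341): 3179 = 9·341 + 110; 341 = 3·110 + 11; 110 = 10·11 + 0 → 11
gcd(11, 5324): 5324 = 484·11 + 0 → 11
gcd(11, 253): 253 = 23·11 + 0 → 11

11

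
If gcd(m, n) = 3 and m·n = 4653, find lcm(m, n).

Since gcd(m,n)·lcm(m,n) = mn, lcm = 4653/3 = 1551.

1551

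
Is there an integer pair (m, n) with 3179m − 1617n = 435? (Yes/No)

No

gcd(3179, 1617): 3179 = 1·1617 + 1562; 1617 = 1·1562 + 55; 1562 = 28·55 + 22; 55 = 2·22 + 11; 22 = 2·11 + 0 → 11
11 does not divide 435, so a solution does not exist.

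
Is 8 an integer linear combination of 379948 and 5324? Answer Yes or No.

By Bézout, 379948u − 5324v = 8 has integer solutions iff gcd(379948, 5324) | 8.
Euclid: 379948 = 71·5324 + 1944; 5324 = 2·1944 + 1436; 1944 = 1·1436 + 508; 1436 = 2·508 + 420; 508 = 1·420 + 88; 420 = 4·88 + 68; 88 = 1·68 + 20; 68 = 3·20 + 8; 20 = 2·8 + 4; 8 = 2·4 + 0. gcd = 4; 8 mod 4 = 0. Yes.

Yes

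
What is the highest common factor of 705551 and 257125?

Euclid: 705551 = 2·257125 + 191301; 257125 = 1·191301 + 65824; 191301 = 2·65824 + 59653; 65824 = 1·59653 + 6171; 59653 = 9·6171 + 4114; 6171 = 1·4114 + 2057; 4114 = 2·2057 + 0. Last nonzero remainder: 2057.

2057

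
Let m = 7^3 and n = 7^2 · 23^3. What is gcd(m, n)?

49

min exponent per shared prime: 7^2 = 49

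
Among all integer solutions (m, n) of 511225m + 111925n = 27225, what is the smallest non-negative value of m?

gcd(511225, 111925) = 3025 (Euclid: 511225 = 4·111925 + 63525; 111925 = 1·63525 + 48400; 63525 = 1·48400 + 15125; 48400 = 3·15125 + 3025; 15125 = 5·3025 + 0), and 3025 | 27225.
Extended Euclid: 511225·(-7) + 111925·(32) = 3025. Scale by 9: m₀ = -63.
General solution m = m₀ + 37t; reducing mod 37 gives m = 11 (and n = -50).

11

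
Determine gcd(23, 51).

23 = 23
51 = 3 · 17
Common: 1 = 1

1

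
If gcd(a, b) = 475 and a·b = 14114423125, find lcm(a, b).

gcd·lcm = product, so lcm = 14114423125/475 = 29714575.

29714575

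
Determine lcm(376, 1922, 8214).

lcm(376, 1922) = 376·1922/gcd = 722672/2 = 361336
lcm(361336, 8214) = 361336·8214/gcd = 2968013904/2 = 1484006952

1484006952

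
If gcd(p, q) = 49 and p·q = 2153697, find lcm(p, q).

43953

Since gcd(p,q)·lcm(p,q) = pq, lcm = 2153697/49 = 43953.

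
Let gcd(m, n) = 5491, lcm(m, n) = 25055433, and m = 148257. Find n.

927979

Using mn = gcd(m,n)·lcm(m,n) = 5491·25055433 = 137579382603, we get n = 137579382603/148257 = 927979.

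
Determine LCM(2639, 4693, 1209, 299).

lcm(2639, 4693) = 2639·4693/gcd = 12384827/13 = 952679
lcm(952679, 1209) = 952679·1209/gcd = 1151788911/13 = 88599147
lcm(88599147, 299) = 88599147·299/gcd = 26491144953/13 = 2037780381

2037780381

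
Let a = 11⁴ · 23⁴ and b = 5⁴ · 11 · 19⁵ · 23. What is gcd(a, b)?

253

min exponent per shared prime: 11 · 23 = 253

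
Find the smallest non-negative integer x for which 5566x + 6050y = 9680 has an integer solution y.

gcd(5566, 6050) = 242 (Euclid: 6050 = 1·5566 + 484; 5566 = 11·484 + 242; 484 = 2·242 + 0), and 242 | 9680.
Extended Euclid: 5566·(12) + 6050·(-11) = 242. Scale by 40: x₀ = 480.
General solution x = x₀ + 25t; reducing mod 25 gives x = 5 (and y = -3).

5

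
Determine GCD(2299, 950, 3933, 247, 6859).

gcd(2299, 950): 2299 = 2·950 + 399; 950 = 2·399 + 152; 399 = 2·152 + 95; 152 = 1·95 + 57; 95 = 1·57 + 38; 57 = 1·38 + 19; 38 = 2·19 + 0 → 19
gcd(19, 3933): 3933 = 207·19 + 0 → 19
gcd(19, 247): 247 = 13·19 + 0 → 19
gcd(19, 6859): 6859 = 361·19 + 0 → 19

19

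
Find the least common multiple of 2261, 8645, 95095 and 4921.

lcm(2261, 8645) = 2261·8645/gcd = 19546345/133 = 146965
lcm(146965, 95095) = 146965·95095/gcd = 13975636675/8645 = 1616615
lcm(1616615, 4921) = 1616615·4921/gcd = 7955362415/133 = 59814755

59814755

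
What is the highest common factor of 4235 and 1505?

Euclid: 4235 = 2·1505 + 1225; 1505 = 1·1225 + 280; 1225 = 4·280 + 105; 280 = 2·105 + 70; 105 = 1·70 + 35; 70 = 2·35 + 0. Last nonzero remainder: 35.

35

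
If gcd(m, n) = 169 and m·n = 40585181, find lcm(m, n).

240149

For any two positive integers, gcd × lcm equals their product. Hence lcm = 40585181 / 169 = 240149.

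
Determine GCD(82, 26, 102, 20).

gcd(82, 26): 82 = 3·26 + 4; 26 = 6·4 + 2; 4 = 2·2 + 0 → 2
gcd(2, 102): 102 = 51·2 + 0 → 2
gcd(2, 20): 20 = 10·2 + 0 → 2

2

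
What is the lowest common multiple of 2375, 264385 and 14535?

lcm(2375, 264385) = 2375·264385/gcd = 627914375/95 = 6609625
lcm(6609625, 14535) = 6609625·14535/gcd = 96070899375/95 = 1011272625

1011272625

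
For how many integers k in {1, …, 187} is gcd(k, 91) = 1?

149

91 = 7·13. Inclusion–exclusion on these primes:
187 − ⌊187/7⌋ − ⌊187/13⌋ + ⌊187/91⌋ = 149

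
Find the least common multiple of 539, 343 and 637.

49049

539 = 7² · 11; 343 = 7³; 637 = 7² · 13
lcm takes max exponent of each prime: 7³ · 11 · 13 = 49049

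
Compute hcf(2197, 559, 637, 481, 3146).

2197 = 13³; 559 = 13 · 43; 637 = 7² · 13; 481 = 13 · 37; 3146 = 2 · 11² · 13
gcd takes min exponent of each prime: 13 = 13

13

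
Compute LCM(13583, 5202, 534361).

452069406

13583 = 17² · 47; 5202 = 2 · 3² · 17²; 534361 = 17² · 43²
lcm takes max exponent of each prime: 2 · 3² · 17² · 43² · 47 = 452069406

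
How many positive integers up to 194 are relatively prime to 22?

88

22 = 2·11. Inclusion–exclusion on these primes:
194 − ⌊194/2⌋ − ⌊194/11⌋ + ⌊194/22⌋ = 88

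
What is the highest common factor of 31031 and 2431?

143

31031 = 7 · 11 · 13 · 31
2431 = 11 · 13 · 17
Common: 11 · 13 = 143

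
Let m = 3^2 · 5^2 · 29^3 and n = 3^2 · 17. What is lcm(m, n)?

max exponent per prime: 3^2 · 5^2 · 17 · 29^3 = 93287925

93287925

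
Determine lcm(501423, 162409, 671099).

501423 = 3 · 13² · 23 · 43; 162409 = 13² · 31²; 671099 = 11 · 13² · 19²
lcm takes max exponent of each prime: 3 · 11 · 13² · 19² · 23 · 31² · 43 = 1913495854413

1913495854413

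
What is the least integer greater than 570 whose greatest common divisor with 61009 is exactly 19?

Multiples of 19 above 570: 19·31, 19·32, … . Need the cofactor coprime to 61009/19 = 3211.
Checking s = 31, 32, … the first with gcd(s, 3211) = 1 is s = 31, giving 589.

589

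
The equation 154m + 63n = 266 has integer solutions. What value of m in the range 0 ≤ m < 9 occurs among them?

Reduce mod 63: 154m ≡ 266 (mod 63). With g = gcd(154, 63) = 7 dividing 266, divide through: 22m ≡ 38 (mod 9).
Since gcd(22, 9) = 1, m ≡ 38·(22)⁻¹ ≡ 5 (mod 9). Smallest non-negative: 5.

5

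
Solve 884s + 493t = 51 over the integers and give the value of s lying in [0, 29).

Euclid: 884 = 1·493 + 391; 493 = 1·391 + 102; 391 = 3·102 + 85; 102 = 1·85 + 17; 85 = 5·17 + 0 → gcd = 17; 51 = 17·3.
Back-substitution yields 884·(-5) + 493·(9) = 17, so one solution is s = -5·3 = -15, t = 9·3 = 27.
Solutions in s differ by 493/17 = 29; the one in [0, 29) is -15 mod 29 = 14.

14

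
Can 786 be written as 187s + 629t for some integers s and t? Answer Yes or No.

No

gcd(187, 629): 629 = 3·187 + 68; 187 = 2·68 + 51; 68 = 1·51 + 17; 51 = 3·17 + 0 → 17
17 does not divide 786, so a solution does not exist.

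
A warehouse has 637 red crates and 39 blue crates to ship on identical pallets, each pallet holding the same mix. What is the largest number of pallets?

Euclid: 637 = 16·39 + 13; 39 = 3·13 + 0. Last nonzero remainder: 13.

13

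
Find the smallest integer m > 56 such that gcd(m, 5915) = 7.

63

5915 = 7·845. Any m with gcd(m, 5915) = 7 is a multiple of 7, say 7s, with s coprime to 845.
Need s > 56/7, so s ≥ 9. First s ≥ 9 with gcd(s, 845) = 1 is s = 9. Thus m = 7·9 = 63.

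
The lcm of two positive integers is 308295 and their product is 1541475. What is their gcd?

From gcd × lcm = pq: gcd = 1541475 / 308295 = 5.

5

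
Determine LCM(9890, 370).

365930

gcd first: 9890 = 26·370 + 270; 370 = 1·270 + 100; 270 = 2·100 + 70; 100 = 1·70 + 30; 70 = 2·30 + 10; 30 = 3·10 + 0 → gcd = 10
lcm = 9890·370/gcd = 3659300/10 = 365930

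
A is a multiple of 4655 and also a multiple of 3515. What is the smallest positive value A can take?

gcd first: 4655 = 1·3515 + 1140; 3515 = 3·1140 + 95; 1140 = 12·95 + 0 → gcd = 95
lcm = 4655·3515/gcd = 16362325/95 = 172235

172235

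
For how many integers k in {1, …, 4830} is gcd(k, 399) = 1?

2614

Prime factors of 399: 3, 7, 19. Count integers ≤ 4830 divisible by none of them.
By inclusion–exclusion: 4830 − ⌊4830/3⌋ − ⌊4830/7⌋ − ⌊4830/19⌋ + ⌊4830/21⌋ + ⌊4830/57⌋ + ⌊4830/133⌋ − ⌊4830/399⌋ = 2614.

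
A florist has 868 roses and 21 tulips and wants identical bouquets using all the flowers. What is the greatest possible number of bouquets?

7

868 = 2² · 7 · 31
21 = 3 · 7
Common: 7 = 7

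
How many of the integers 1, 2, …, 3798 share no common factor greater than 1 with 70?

Prime factors of 70: 2, 5, 7. Count integers ≤ 3798 divisible by none of them.
By inclusion–exclusion: 3798 − ⌊3798/2⌋ − ⌊3798/5⌋ − ⌊3798/7⌋ + ⌊3798/10⌋ + ⌊3798/14⌋ + ⌊3798/35⌋ − ⌊3798/70⌋ = 1302.

1302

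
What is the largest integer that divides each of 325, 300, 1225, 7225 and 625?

25

gcd(325, 300): 325 = 1·300 + 25; 300 = 12·25 + 0 → 25
gcd(25, 1225): 1225 = 49·25 + 0 → 25
gcd(25, 7225): 7225 = 289·25 + 0 → 25
gcd(25, 625): 625 = 25·25 + 0 → 25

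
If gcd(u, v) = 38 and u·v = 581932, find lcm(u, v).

For any two positive integers, gcd × lcm equals their product. Hence lcm = 581932 / 38 = 15314.

15314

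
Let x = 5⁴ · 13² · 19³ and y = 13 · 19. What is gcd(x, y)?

min exponent per shared prime: 13 · 19 = 247

247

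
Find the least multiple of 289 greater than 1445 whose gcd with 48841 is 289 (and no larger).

Multiples of 289 above 1445: 289·6, 289·7, … . Need the cofactor coprime to 48841/289 = 169.
Checking s = 6, 7, … the first with gcd(s, 169) = 1 is s = 6, giving 1734.

1734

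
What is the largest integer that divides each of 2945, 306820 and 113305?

gcd(2945, 306820): 306820 = 104·2945 + 540; 2945 = 5·540 + 245; 540 = 2·245 + 50; 245 = 4·50 + 45; 50 = 1·45 + 5; 45 = 9·5 + 0 → 5
gcd(5, 113305): 113305 = 22661·5 + 0 → 5

5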